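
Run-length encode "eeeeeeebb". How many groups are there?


Input: eeeeeeebb
Scanning for consecutive runs:
  Group 1: 'e' x 7 (positions 0-6)
  Group 2: 'b' x 2 (positions 7-8)
Total groups: 2

2


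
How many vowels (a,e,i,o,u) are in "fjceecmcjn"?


Input: fjceecmcjn
Checking each character:
  'f' at position 0: consonant
  'j' at position 1: consonant
  'c' at position 2: consonant
  'e' at position 3: vowel (running total: 1)
  'e' at position 4: vowel (running total: 2)
  'c' at position 5: consonant
  'm' at position 6: consonant
  'c' at position 7: consonant
  'j' at position 8: consonant
  'n' at position 9: consonant
Total vowels: 2

2


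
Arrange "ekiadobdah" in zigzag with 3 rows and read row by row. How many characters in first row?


Zigzag "ekiadobdah" into 3 rows:
Placing characters:
  'e' => row 0
  'k' => row 1
  'i' => row 2
  'a' => row 1
  'd' => row 0
  'o' => row 1
  'b' => row 2
  'd' => row 1
  'a' => row 0
  'h' => row 1
Rows:
  Row 0: "eda"
  Row 1: "kaodh"
  Row 2: "ib"
First row length: 3

3


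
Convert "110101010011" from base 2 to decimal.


Input: "110101010011" in base 2
Positional expansion:
  Digit '1' (value 1) x 2^11 = 2048
  Digit '1' (value 1) x 2^10 = 1024
  Digit '0' (value 0) x 2^9 = 0
  Digit '1' (value 1) x 2^8 = 256
  Digit '0' (value 0) x 2^7 = 0
  Digit '1' (value 1) x 2^6 = 64
  Digit '0' (value 0) x 2^5 = 0
  Digit '1' (value 1) x 2^4 = 16
  Digit '0' (value 0) x 2^3 = 0
  Digit '0' (value 0) x 2^2 = 0
  Digit '1' (value 1) x 2^1 = 2
  Digit '1' (value 1) x 2^0 = 1
Sum = 3411

3411


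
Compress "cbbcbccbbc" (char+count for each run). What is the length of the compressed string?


Input: cbbcbccbbc
Runs:
  'c' x 1 => "c1"
  'b' x 2 => "b2"
  'c' x 1 => "c1"
  'b' x 1 => "b1"
  'c' x 2 => "c2"
  'b' x 2 => "b2"
  'c' x 1 => "c1"
Compressed: "c1b2c1b1c2b2c1"
Compressed length: 14

14


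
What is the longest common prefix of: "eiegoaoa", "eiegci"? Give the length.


Words: eiegoaoa, eiegci
  Position 0: all 'e' => match
  Position 1: all 'i' => match
  Position 2: all 'e' => match
  Position 3: all 'g' => match
  Position 4: ('o', 'c') => mismatch, stop
LCP = "eieg" (length 4)

4


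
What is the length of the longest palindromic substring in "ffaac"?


Input: "ffaac"
Checking substrings for palindromes:
  [0:2] "ff" (len 2) => palindrome
  [2:4] "aa" (len 2) => palindrome
Longest palindromic substring: "ff" with length 2

2


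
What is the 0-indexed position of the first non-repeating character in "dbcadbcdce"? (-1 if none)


Input: dbcadbcdce
Character frequencies:
  'a': 1
  'b': 2
  'c': 3
  'd': 3
  'e': 1
Scanning left to right for freq == 1:
  Position 0 ('d'): freq=3, skip
  Position 1 ('b'): freq=2, skip
  Position 2 ('c'): freq=3, skip
  Position 3 ('a'): unique! => answer = 3

3


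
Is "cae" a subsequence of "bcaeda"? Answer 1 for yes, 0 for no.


Check if "cae" is a subsequence of "bcaeda"
Greedy scan:
  Position 0 ('b'): no match needed
  Position 1 ('c'): matches sub[0] = 'c'
  Position 2 ('a'): matches sub[1] = 'a'
  Position 3 ('e'): matches sub[2] = 'e'
  Position 4 ('d'): no match needed
  Position 5 ('a'): no match needed
All 3 characters matched => is a subsequence

1


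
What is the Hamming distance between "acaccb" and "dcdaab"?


Comparing "acaccb" and "dcdaab" position by position:
  Position 0: 'a' vs 'd' => differ
  Position 1: 'c' vs 'c' => same
  Position 2: 'a' vs 'd' => differ
  Position 3: 'c' vs 'a' => differ
  Position 4: 'c' vs 'a' => differ
  Position 5: 'b' vs 'b' => same
Total differences (Hamming distance): 4

4


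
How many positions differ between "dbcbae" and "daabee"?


Comparing "dbcbae" and "daabee" position by position:
  Position 0: 'd' vs 'd' => same
  Position 1: 'b' vs 'a' => DIFFER
  Position 2: 'c' vs 'a' => DIFFER
  Position 3: 'b' vs 'b' => same
  Position 4: 'a' vs 'e' => DIFFER
  Position 5: 'e' vs 'e' => same
Positions that differ: 3

3


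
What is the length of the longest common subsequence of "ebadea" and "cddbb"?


LCS of "ebadea" and "cddbb"
DP table:
           c    d    d    b    b
      0    0    0    0    0    0
  e   0    0    0    0    0    0
  b   0    0    0    0    1    1
  a   0    0    0    0    1    1
  d   0    0    1    1    1    1
  e   0    0    1    1    1    1
  a   0    0    1    1    1    1
LCS length = dp[6][5] = 1

1


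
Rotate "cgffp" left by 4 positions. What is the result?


Input: "cgffp", rotate left by 4
First 4 characters: "cgff"
Remaining characters: "p"
Concatenate remaining + first: "p" + "cgff" = "pcgff"

pcgff


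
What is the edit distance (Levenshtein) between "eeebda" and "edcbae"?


Computing edit distance: "eeebda" -> "edcbae"
DP table:
           e    d    c    b    a    e
      0    1    2    3    4    5    6
  e   1    0    1    2    3    4    5
  e   2    1    1    2    3    4    4
  e   3    2    2    2    3    4    4
  b   4    3    3    3    2    3    4
  d   5    4    3    4    3    3    4
  a   6    5    4    4    4    3    4
Edit distance = dp[6][6] = 4

4


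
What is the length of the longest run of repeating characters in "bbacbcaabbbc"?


Input: "bbacbcaabbbc"
Scanning for longest run:
  Position 1 ('b'): continues run of 'b', length=2
  Position 2 ('a'): new char, reset run to 1
  Position 3 ('c'): new char, reset run to 1
  Position 4 ('b'): new char, reset run to 1
  Position 5 ('c'): new char, reset run to 1
  Position 6 ('a'): new char, reset run to 1
  Position 7 ('a'): continues run of 'a', length=2
  Position 8 ('b'): new char, reset run to 1
  Position 9 ('b'): continues run of 'b', length=2
  Position 10 ('b'): continues run of 'b', length=3
  Position 11 ('c'): new char, reset run to 1
Longest run: 'b' with length 3

3


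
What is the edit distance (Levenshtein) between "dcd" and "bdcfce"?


Computing edit distance: "dcd" -> "bdcfce"
DP table:
           b    d    c    f    c    e
      0    1    2    3    4    5    6
  d   1    1    1    2    3    4    5
  c   2    2    2    1    2    3    4
  d   3    3    2    2    2    3    4
Edit distance = dp[3][6] = 4

4


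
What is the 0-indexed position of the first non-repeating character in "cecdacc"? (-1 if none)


Input: cecdacc
Character frequencies:
  'a': 1
  'c': 4
  'd': 1
  'e': 1
Scanning left to right for freq == 1:
  Position 0 ('c'): freq=4, skip
  Position 1 ('e'): unique! => answer = 1

1


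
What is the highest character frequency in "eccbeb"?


Input: eccbeb
Character counts:
  'b': 2
  'c': 2
  'e': 2
Maximum frequency: 2

2


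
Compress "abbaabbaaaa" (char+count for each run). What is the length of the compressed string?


Input: abbaabbaaaa
Runs:
  'a' x 1 => "a1"
  'b' x 2 => "b2"
  'a' x 2 => "a2"
  'b' x 2 => "b2"
  'a' x 4 => "a4"
Compressed: "a1b2a2b2a4"
Compressed length: 10

10


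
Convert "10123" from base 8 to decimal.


Input: "10123" in base 8
Positional expansion:
  Digit '1' (value 1) x 8^4 = 4096
  Digit '0' (value 0) x 8^3 = 0
  Digit '1' (value 1) x 8^2 = 64
  Digit '2' (value 2) x 8^1 = 16
  Digit '3' (value 3) x 8^0 = 3
Sum = 4179

4179


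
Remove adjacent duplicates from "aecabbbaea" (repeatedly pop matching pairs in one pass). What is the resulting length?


Input: aecabbbaea
Stack-based adjacent duplicate removal:
  Read 'a': push. Stack: a
  Read 'e': push. Stack: ae
  Read 'c': push. Stack: aec
  Read 'a': push. Stack: aeca
  Read 'b': push. Stack: aecab
  Read 'b': matches stack top 'b' => pop. Stack: aeca
  Read 'b': push. Stack: aecab
  Read 'a': push. Stack: aecaba
  Read 'e': push. Stack: aecabae
  Read 'a': push. Stack: aecabaea
Final stack: "aecabaea" (length 8)

8


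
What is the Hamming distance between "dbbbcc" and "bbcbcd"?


Comparing "dbbbcc" and "bbcbcd" position by position:
  Position 0: 'd' vs 'b' => differ
  Position 1: 'b' vs 'b' => same
  Position 2: 'b' vs 'c' => differ
  Position 3: 'b' vs 'b' => same
  Position 4: 'c' vs 'c' => same
  Position 5: 'c' vs 'd' => differ
Total differences (Hamming distance): 3

3


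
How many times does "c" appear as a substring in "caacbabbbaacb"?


Searching for "c" in "caacbabbbaacb"
Scanning each position:
  Position 0: "c" => MATCH
  Position 1: "a" => no
  Position 2: "a" => no
  Position 3: "c" => MATCH
  Position 4: "b" => no
  Position 5: "a" => no
  Position 6: "b" => no
  Position 7: "b" => no
  Position 8: "b" => no
  Position 9: "a" => no
  Position 10: "a" => no
  Position 11: "c" => MATCH
  Position 12: "b" => no
Total occurrences: 3

3


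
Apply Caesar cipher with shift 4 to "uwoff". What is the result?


Caesar cipher: shift "uwoff" by 4
  'u' (pos 20) + 4 = pos 24 = 'y'
  'w' (pos 22) + 4 = pos 0 = 'a'
  'o' (pos 14) + 4 = pos 18 = 's'
  'f' (pos 5) + 4 = pos 9 = 'j'
  'f' (pos 5) + 4 = pos 9 = 'j'
Result: yasjj

yasjj


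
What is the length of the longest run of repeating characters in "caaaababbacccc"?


Input: "caaaababbacccc"
Scanning for longest run:
  Position 1 ('a'): new char, reset run to 1
  Position 2 ('a'): continues run of 'a', length=2
  Position 3 ('a'): continues run of 'a', length=3
  Position 4 ('a'): continues run of 'a', length=4
  Position 5 ('b'): new char, reset run to 1
  Position 6 ('a'): new char, reset run to 1
  Position 7 ('b'): new char, reset run to 1
  Position 8 ('b'): continues run of 'b', length=2
  Position 9 ('a'): new char, reset run to 1
  Position 10 ('c'): new char, reset run to 1
  Position 11 ('c'): continues run of 'c', length=2
  Position 12 ('c'): continues run of 'c', length=3
  Position 13 ('c'): continues run of 'c', length=4
Longest run: 'a' with length 4

4


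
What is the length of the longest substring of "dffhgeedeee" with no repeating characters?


Input: "dffhgeedeee"
Sliding window (track last position of each char):
  Position 0 ('d'): window [0,0] length 1 -- new best
  Position 1 ('f'): window [0,1] length 2 -- new best
  Position 2 ('f'): repeat (last at 1), move window start to 2
  Position 2 ('f'): window [2,2] length 1
  Position 3 ('h'): window [2,3] length 2
  Position 4 ('g'): window [2,4] length 3 -- new best
  Position 5 ('e'): window [2,5] length 4 -- new best
  Position 6 ('e'): repeat (last at 5), move window start to 6
  Position 6 ('e'): window [6,6] length 1
  Position 7 ('d'): window [6,7] length 2
  Position 8 ('e'): repeat (last at 6), move window start to 7
  Position 8 ('e'): window [7,8] length 2
  Position 9 ('e'): repeat (last at 8), move window start to 9
  Position 9 ('e'): window [9,9] length 1
  Position 10 ('e'): repeat (last at 9), move window start to 10
  Position 10 ('e'): window [10,10] length 1
Longest substring with no repeats: "fhge" with length 4

4


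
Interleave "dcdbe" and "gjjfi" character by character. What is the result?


Interleaving "dcdbe" and "gjjfi":
  Position 0: 'd' from first, 'g' from second => "dg"
  Position 1: 'c' from first, 'j' from second => "cj"
  Position 2: 'd' from first, 'j' from second => "dj"
  Position 3: 'b' from first, 'f' from second => "bf"
  Position 4: 'e' from first, 'i' from second => "ei"
Result: dgcjdjbfei

dgcjdjbfei


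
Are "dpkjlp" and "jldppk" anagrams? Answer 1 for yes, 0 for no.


Strings: "dpkjlp", "jldppk"
Sorted first:  djklpp
Sorted second: djklpp
Sorted forms match => anagrams

1


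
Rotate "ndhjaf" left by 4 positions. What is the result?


Input: "ndhjaf", rotate left by 4
First 4 characters: "ndhj"
Remaining characters: "af"
Concatenate remaining + first: "af" + "ndhj" = "afndhj"

afndhj


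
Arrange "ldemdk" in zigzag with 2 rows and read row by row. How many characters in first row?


Zigzag "ldemdk" into 2 rows:
Placing characters:
  'l' => row 0
  'd' => row 1
  'e' => row 0
  'm' => row 1
  'd' => row 0
  'k' => row 1
Rows:
  Row 0: "led"
  Row 1: "dmk"
First row length: 3

3


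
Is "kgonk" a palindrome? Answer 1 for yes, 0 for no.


Input: kgonk
Reversed: knogk
  Compare pos 0 ('k') with pos 4 ('k'): match
  Compare pos 1 ('g') with pos 3 ('n'): MISMATCH
Result: not a palindrome

0


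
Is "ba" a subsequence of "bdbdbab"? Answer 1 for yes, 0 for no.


Check if "ba" is a subsequence of "bdbdbab"
Greedy scan:
  Position 0 ('b'): matches sub[0] = 'b'
  Position 1 ('d'): no match needed
  Position 2 ('b'): no match needed
  Position 3 ('d'): no match needed
  Position 4 ('b'): no match needed
  Position 5 ('a'): matches sub[1] = 'a'
  Position 6 ('b'): no match needed
All 2 characters matched => is a subsequence

1


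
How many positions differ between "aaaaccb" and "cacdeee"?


Comparing "aaaaccb" and "cacdeee" position by position:
  Position 0: 'a' vs 'c' => DIFFER
  Position 1: 'a' vs 'a' => same
  Position 2: 'a' vs 'c' => DIFFER
  Position 3: 'a' vs 'd' => DIFFER
  Position 4: 'c' vs 'e' => DIFFER
  Position 5: 'c' vs 'e' => DIFFER
  Position 6: 'b' vs 'e' => DIFFER
Positions that differ: 6

6


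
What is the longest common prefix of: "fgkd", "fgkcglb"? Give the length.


Words: fgkd, fgkcglb
  Position 0: all 'f' => match
  Position 1: all 'g' => match
  Position 2: all 'k' => match
  Position 3: ('d', 'c') => mismatch, stop
LCP = "fgk" (length 3)

3


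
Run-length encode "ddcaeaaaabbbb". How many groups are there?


Input: ddcaeaaaabbbb
Scanning for consecutive runs:
  Group 1: 'd' x 2 (positions 0-1)
  Group 2: 'c' x 1 (positions 2-2)
  Group 3: 'a' x 1 (positions 3-3)
  Group 4: 'e' x 1 (positions 4-4)
  Group 5: 'a' x 4 (positions 5-8)
  Group 6: 'b' x 4 (positions 9-12)
Total groups: 6

6


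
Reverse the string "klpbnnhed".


Input: klpbnnhed
Reading characters right to left:
  Position 8: 'd'
  Position 7: 'e'
  Position 6: 'h'
  Position 5: 'n'
  Position 4: 'n'
  Position 3: 'b'
  Position 2: 'p'
  Position 1: 'l'
  Position 0: 'k'
Reversed: dehnnbplk

dehnnbplk


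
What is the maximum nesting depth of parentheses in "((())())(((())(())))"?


Input: "((())())(((())(())))"
Tracking depth:
  Position 0 '(': depth becomes 1
  Position 1 '(': depth becomes 2
  Position 2 '(': depth becomes 3
  Position 3 ')': depth becomes 2
  Position 4 ')': depth becomes 1
  Position 5 '(': depth becomes 2
  Position 6 ')': depth becomes 1
  Position 7 ')': depth becomes 0
  Position 8 '(': depth becomes 1
  Position 9 '(': depth becomes 2
  Position 10 '(': depth becomes 3
  Position 11 '(': depth becomes 4
  Position 12 ')': depth becomes 3
  Position 13 ')': depth becomes 2
  Position 14 '(': depth becomes 3
  Position 15 '(': depth becomes 4
  Position 16 ')': depth becomes 3
  Position 17 ')': depth becomes 2
  Position 18 ')': depth becomes 1
  Position 19 ')': depth becomes 0
Maximum depth reached: 4

4


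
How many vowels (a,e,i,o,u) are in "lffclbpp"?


Input: lffclbpp
Checking each character:
  'l' at position 0: consonant
  'f' at position 1: consonant
  'f' at position 2: consonant
  'c' at position 3: consonant
  'l' at position 4: consonant
  'b' at position 5: consonant
  'p' at position 6: consonant
  'p' at position 7: consonant
Total vowels: 0

0


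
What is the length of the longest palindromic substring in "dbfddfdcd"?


Input: "dbfddfdcd"
Checking substrings for palindromes:
  [2:6] "fddf" (len 4) => palindrome
  [4:7] "dfd" (len 3) => palindrome
  [6:9] "dcd" (len 3) => palindrome
  [3:5] "dd" (len 2) => palindrome
Longest palindromic substring: "fddf" with length 4

4


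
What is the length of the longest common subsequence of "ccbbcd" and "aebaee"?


LCS of "ccbbcd" and "aebaee"
DP table:
           a    e    b    a    e    e
      0    0    0    0    0    0    0
  c   0    0    0    0    0    0    0
  c   0    0    0    0    0    0    0
  b   0    0    0    1    1    1    1
  b   0    0    0    1    1    1    1
  c   0    0    0    1    1    1    1
  d   0    0    0    1    1    1    1
LCS length = dp[6][6] = 1

1


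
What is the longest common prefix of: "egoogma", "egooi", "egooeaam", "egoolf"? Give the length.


Words: egoogma, egooi, egooeaam, egoolf
  Position 0: all 'e' => match
  Position 1: all 'g' => match
  Position 2: all 'o' => match
  Position 3: all 'o' => match
  Position 4: ('g', 'i', 'e', 'l') => mismatch, stop
LCP = "egoo" (length 4)

4


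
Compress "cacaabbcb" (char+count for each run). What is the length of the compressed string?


Input: cacaabbcb
Runs:
  'c' x 1 => "c1"
  'a' x 1 => "a1"
  'c' x 1 => "c1"
  'a' x 2 => "a2"
  'b' x 2 => "b2"
  'c' x 1 => "c1"
  'b' x 1 => "b1"
Compressed: "c1a1c1a2b2c1b1"
Compressed length: 14

14


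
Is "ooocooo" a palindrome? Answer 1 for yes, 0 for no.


Input: ooocooo
Reversed: ooocooo
  Compare pos 0 ('o') with pos 6 ('o'): match
  Compare pos 1 ('o') with pos 5 ('o'): match
  Compare pos 2 ('o') with pos 4 ('o'): match
Result: palindrome

1


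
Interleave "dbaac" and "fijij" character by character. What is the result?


Interleaving "dbaac" and "fijij":
  Position 0: 'd' from first, 'f' from second => "df"
  Position 1: 'b' from first, 'i' from second => "bi"
  Position 2: 'a' from first, 'j' from second => "aj"
  Position 3: 'a' from first, 'i' from second => "ai"
  Position 4: 'c' from first, 'j' from second => "cj"
Result: dfbiajaicj

dfbiajaicj


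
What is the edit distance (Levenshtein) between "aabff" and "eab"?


Computing edit distance: "aabff" -> "eab"
DP table:
           e    a    b
      0    1    2    3
  a   1    1    1    2
  a   2    2    1    2
  b   3    3    2    1
  f   4    4    3    2
  f   5    5    4    3
Edit distance = dp[5][3] = 3

3


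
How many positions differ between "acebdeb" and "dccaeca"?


Comparing "acebdeb" and "dccaeca" position by position:
  Position 0: 'a' vs 'd' => DIFFER
  Position 1: 'c' vs 'c' => same
  Position 2: 'e' vs 'c' => DIFFER
  Position 3: 'b' vs 'a' => DIFFER
  Position 4: 'd' vs 'e' => DIFFER
  Position 5: 'e' vs 'c' => DIFFER
  Position 6: 'b' vs 'a' => DIFFER
Positions that differ: 6

6


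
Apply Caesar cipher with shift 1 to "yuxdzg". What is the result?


Caesar cipher: shift "yuxdzg" by 1
  'y' (pos 24) + 1 = pos 25 = 'z'
  'u' (pos 20) + 1 = pos 21 = 'v'
  'x' (pos 23) + 1 = pos 24 = 'y'
  'd' (pos 3) + 1 = pos 4 = 'e'
  'z' (pos 25) + 1 = pos 0 = 'a'
  'g' (pos 6) + 1 = pos 7 = 'h'
Result: zvyeah

zvyeah


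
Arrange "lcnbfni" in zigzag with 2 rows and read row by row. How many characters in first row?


Zigzag "lcnbfni" into 2 rows:
Placing characters:
  'l' => row 0
  'c' => row 1
  'n' => row 0
  'b' => row 1
  'f' => row 0
  'n' => row 1
  'i' => row 0
Rows:
  Row 0: "lnfi"
  Row 1: "cbn"
First row length: 4

4


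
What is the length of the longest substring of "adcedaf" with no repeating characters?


Input: "adcedaf"
Sliding window (track last position of each char):
  Position 0 ('a'): window [0,0] length 1 -- new best
  Position 1 ('d'): window [0,1] length 2 -- new best
  Position 2 ('c'): window [0,2] length 3 -- new best
  Position 3 ('e'): window [0,3] length 4 -- new best
  Position 4 ('d'): repeat (last at 1), move window start to 2
  Position 4 ('d'): window [2,4] length 3
  Position 5 ('a'): window [2,5] length 4
  Position 6 ('f'): window [2,6] length 5 -- new best
Longest substring with no repeats: "cedaf" with length 5

5


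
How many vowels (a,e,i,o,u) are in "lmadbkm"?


Input: lmadbkm
Checking each character:
  'l' at position 0: consonant
  'm' at position 1: consonant
  'a' at position 2: vowel (running total: 1)
  'd' at position 3: consonant
  'b' at position 4: consonant
  'k' at position 5: consonant
  'm' at position 6: consonant
Total vowels: 1

1


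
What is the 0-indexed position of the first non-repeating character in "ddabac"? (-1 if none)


Input: ddabac
Character frequencies:
  'a': 2
  'b': 1
  'c': 1
  'd': 2
Scanning left to right for freq == 1:
  Position 0 ('d'): freq=2, skip
  Position 1 ('d'): freq=2, skip
  Position 2 ('a'): freq=2, skip
  Position 3 ('b'): unique! => answer = 3

3


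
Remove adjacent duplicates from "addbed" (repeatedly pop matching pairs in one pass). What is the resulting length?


Input: addbed
Stack-based adjacent duplicate removal:
  Read 'a': push. Stack: a
  Read 'd': push. Stack: ad
  Read 'd': matches stack top 'd' => pop. Stack: a
  Read 'b': push. Stack: ab
  Read 'e': push. Stack: abe
  Read 'd': push. Stack: abed
Final stack: "abed" (length 4)

4


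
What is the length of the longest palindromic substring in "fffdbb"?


Input: "fffdbb"
Checking substrings for palindromes:
  [0:3] "fff" (len 3) => palindrome
  [0:2] "ff" (len 2) => palindrome
  [1:3] "ff" (len 2) => palindrome
  [4:6] "bb" (len 2) => palindrome
Longest palindromic substring: "fff" with length 3

3


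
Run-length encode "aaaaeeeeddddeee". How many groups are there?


Input: aaaaeeeeddddeee
Scanning for consecutive runs:
  Group 1: 'a' x 4 (positions 0-3)
  Group 2: 'e' x 4 (positions 4-7)
  Group 3: 'd' x 4 (positions 8-11)
  Group 4: 'e' x 3 (positions 12-14)
Total groups: 4

4


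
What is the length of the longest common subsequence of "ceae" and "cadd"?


LCS of "ceae" and "cadd"
DP table:
           c    a    d    d
      0    0    0    0    0
  c   0    1    1    1    1
  e   0    1    1    1    1
  a   0    1    2    2    2
  e   0    1    2    2    2
LCS length = dp[4][4] = 2

2


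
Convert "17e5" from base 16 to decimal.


Input: "17e5" in base 16
Positional expansion:
  Digit '1' (value 1) x 16^3 = 4096
  Digit '7' (value 7) x 16^2 = 1792
  Digit 'e' (value 14) x 16^1 = 224
  Digit '5' (value 5) x 16^0 = 5
Sum = 6117

6117


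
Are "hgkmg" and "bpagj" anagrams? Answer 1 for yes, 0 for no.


Strings: "hgkmg", "bpagj"
Sorted first:  gghkm
Sorted second: abgjp
Differ at position 0: 'g' vs 'a' => not anagrams

0


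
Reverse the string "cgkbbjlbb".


Input: cgkbbjlbb
Reading characters right to left:
  Position 8: 'b'
  Position 7: 'b'
  Position 6: 'l'
  Position 5: 'j'
  Position 4: 'b'
  Position 3: 'b'
  Position 2: 'k'
  Position 1: 'g'
  Position 0: 'c'
Reversed: bbljbbkgc

bbljbbkgc


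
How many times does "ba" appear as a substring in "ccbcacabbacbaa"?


Searching for "ba" in "ccbcacabbacbaa"
Scanning each position:
  Position 0: "cc" => no
  Position 1: "cb" => no
  Position 2: "bc" => no
  Position 3: "ca" => no
  Position 4: "ac" => no
  Position 5: "ca" => no
  Position 6: "ab" => no
  Position 7: "bb" => no
  Position 8: "ba" => MATCH
  Position 9: "ac" => no
  Position 10: "cb" => no
  Position 11: "ba" => MATCH
  Position 12: "aa" => no
Total occurrences: 2

2


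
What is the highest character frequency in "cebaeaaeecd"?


Input: cebaeaaeecd
Character counts:
  'a': 3
  'b': 1
  'c': 2
  'd': 1
  'e': 4
Maximum frequency: 4

4


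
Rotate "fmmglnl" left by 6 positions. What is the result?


Input: "fmmglnl", rotate left by 6
First 6 characters: "fmmgln"
Remaining characters: "l"
Concatenate remaining + first: "l" + "fmmgln" = "lfmmgln"

lfmmgln


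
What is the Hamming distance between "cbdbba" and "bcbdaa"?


Comparing "cbdbba" and "bcbdaa" position by position:
  Position 0: 'c' vs 'b' => differ
  Position 1: 'b' vs 'c' => differ
  Position 2: 'd' vs 'b' => differ
  Position 3: 'b' vs 'd' => differ
  Position 4: 'b' vs 'a' => differ
  Position 5: 'a' vs 'a' => same
Total differences (Hamming distance): 5

5


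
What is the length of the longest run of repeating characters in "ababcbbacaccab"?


Input: "ababcbbacaccab"
Scanning for longest run:
  Position 1 ('b'): new char, reset run to 1
  Position 2 ('a'): new char, reset run to 1
  Position 3 ('b'): new char, reset run to 1
  Position 4 ('c'): new char, reset run to 1
  Position 5 ('b'): new char, reset run to 1
  Position 6 ('b'): continues run of 'b', length=2
  Position 7 ('a'): new char, reset run to 1
  Position 8 ('c'): new char, reset run to 1
  Position 9 ('a'): new char, reset run to 1
  Position 10 ('c'): new char, reset run to 1
  Position 11 ('c'): continues run of 'c', length=2
  Position 12 ('a'): new char, reset run to 1
  Position 13 ('b'): new char, reset run to 1
Longest run: 'b' with length 2

2


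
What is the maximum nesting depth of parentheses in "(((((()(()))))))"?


Input: "(((((()(()))))))"
Tracking depth:
  Position 0 '(': depth becomes 1
  Position 1 '(': depth becomes 2
  Position 2 '(': depth becomes 3
  Position 3 '(': depth becomes 4
  Position 4 '(': depth becomes 5
  Position 5 '(': depth becomes 6
  Position 6 ')': depth becomes 5
  Position 7 '(': depth becomes 6
  Position 8 '(': depth becomes 7
  Position 9 ')': depth becomes 6
  Position 10 ')': depth becomes 5
  Position 11 ')': depth becomes 4
  Position 12 ')': depth becomes 3
  Position 13 ')': depth becomes 2
  Position 14 ')': depth becomes 1
  Position 15 ')': depth becomes 0
Maximum depth reached: 7

7


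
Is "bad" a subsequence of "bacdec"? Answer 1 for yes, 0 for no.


Check if "bad" is a subsequence of "bacdec"
Greedy scan:
  Position 0 ('b'): matches sub[0] = 'b'
  Position 1 ('a'): matches sub[1] = 'a'
  Position 2 ('c'): no match needed
  Position 3 ('d'): matches sub[2] = 'd'
  Position 4 ('e'): no match needed
  Position 5 ('c'): no match needed
All 3 characters matched => is a subsequence

1


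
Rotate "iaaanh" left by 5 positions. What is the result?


Input: "iaaanh", rotate left by 5
First 5 characters: "iaaan"
Remaining characters: "h"
Concatenate remaining + first: "h" + "iaaan" = "hiaaan"

hiaaan


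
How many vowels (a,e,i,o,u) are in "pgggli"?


Input: pgggli
Checking each character:
  'p' at position 0: consonant
  'g' at position 1: consonant
  'g' at position 2: consonant
  'g' at position 3: consonant
  'l' at position 4: consonant
  'i' at position 5: vowel (running total: 1)
Total vowels: 1

1


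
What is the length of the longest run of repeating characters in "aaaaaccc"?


Input: "aaaaaccc"
Scanning for longest run:
  Position 1 ('a'): continues run of 'a', length=2
  Position 2 ('a'): continues run of 'a', length=3
  Position 3 ('a'): continues run of 'a', length=4
  Position 4 ('a'): continues run of 'a', length=5
  Position 5 ('c'): new char, reset run to 1
  Position 6 ('c'): continues run of 'c', length=2
  Position 7 ('c'): continues run of 'c', length=3
Longest run: 'a' with length 5

5


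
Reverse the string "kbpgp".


Input: kbpgp
Reading characters right to left:
  Position 4: 'p'
  Position 3: 'g'
  Position 2: 'p'
  Position 1: 'b'
  Position 0: 'k'
Reversed: pgpbk

pgpbk


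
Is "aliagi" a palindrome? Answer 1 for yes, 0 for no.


Input: aliagi
Reversed: igaila
  Compare pos 0 ('a') with pos 5 ('i'): MISMATCH
  Compare pos 1 ('l') with pos 4 ('g'): MISMATCH
  Compare pos 2 ('i') with pos 3 ('a'): MISMATCH
Result: not a palindrome

0


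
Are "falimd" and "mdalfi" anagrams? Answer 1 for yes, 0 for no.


Strings: "falimd", "mdalfi"
Sorted first:  adfilm
Sorted second: adfilm
Sorted forms match => anagrams

1


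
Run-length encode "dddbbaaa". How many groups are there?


Input: dddbbaaa
Scanning for consecutive runs:
  Group 1: 'd' x 3 (positions 0-2)
  Group 2: 'b' x 2 (positions 3-4)
  Group 3: 'a' x 3 (positions 5-7)
Total groups: 3

3


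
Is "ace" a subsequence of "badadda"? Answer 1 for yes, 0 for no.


Check if "ace" is a subsequence of "badadda"
Greedy scan:
  Position 0 ('b'): no match needed
  Position 1 ('a'): matches sub[0] = 'a'
  Position 2 ('d'): no match needed
  Position 3 ('a'): no match needed
  Position 4 ('d'): no match needed
  Position 5 ('d'): no match needed
  Position 6 ('a'): no match needed
Only matched 1/3 characters => not a subsequence

0


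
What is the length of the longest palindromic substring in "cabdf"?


Input: "cabdf"
Checking substrings for palindromes:
  No multi-char palindromic substrings found
Longest palindromic substring: "c" with length 1

1


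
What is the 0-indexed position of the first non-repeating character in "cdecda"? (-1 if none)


Input: cdecda
Character frequencies:
  'a': 1
  'c': 2
  'd': 2
  'e': 1
Scanning left to right for freq == 1:
  Position 0 ('c'): freq=2, skip
  Position 1 ('d'): freq=2, skip
  Position 2 ('e'): unique! => answer = 2

2


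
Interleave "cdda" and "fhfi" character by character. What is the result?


Interleaving "cdda" and "fhfi":
  Position 0: 'c' from first, 'f' from second => "cf"
  Position 1: 'd' from first, 'h' from second => "dh"
  Position 2: 'd' from first, 'f' from second => "df"
  Position 3: 'a' from first, 'i' from second => "ai"
Result: cfdhdfai

cfdhdfai


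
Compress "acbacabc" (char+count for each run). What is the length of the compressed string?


Input: acbacabc
Runs:
  'a' x 1 => "a1"
  'c' x 1 => "c1"
  'b' x 1 => "b1"
  'a' x 1 => "a1"
  'c' x 1 => "c1"
  'a' x 1 => "a1"
  'b' x 1 => "b1"
  'c' x 1 => "c1"
Compressed: "a1c1b1a1c1a1b1c1"
Compressed length: 16

16


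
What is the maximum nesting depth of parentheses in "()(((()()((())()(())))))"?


Input: "()(((()()((())()(())))))"
Tracking depth:
  Position 0 '(': depth becomes 1
  Position 1 ')': depth becomes 0
  Position 2 '(': depth becomes 1
  Position 3 '(': depth becomes 2
  Position 4 '(': depth becomes 3
  Position 5 '(': depth becomes 4
  Position 6 ')': depth becomes 3
  Position 7 '(': depth becomes 4
  Position 8 ')': depth becomes 3
  Position 9 '(': depth becomes 4
  Position 10 '(': depth becomes 5
  Position 11 '(': depth becomes 6
  Position 12 ')': depth becomes 5
  Position 13 ')': depth becomes 4
  Position 14 '(': depth becomes 5
  Position 15 ')': depth becomes 4
  Position 16 '(': depth becomes 5
  Position 17 '(': depth becomes 6
  Position 18 ')': depth becomes 5
  Position 19 ')': depth becomes 4
  Position 20 ')': depth becomes 3
  Position 21 ')': depth becomes 2
  Position 22 ')': depth becomes 1
  Position 23 ')': depth becomes 0
Maximum depth reached: 6

6


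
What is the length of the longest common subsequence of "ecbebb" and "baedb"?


LCS of "ecbebb" and "baedb"
DP table:
           b    a    e    d    b
      0    0    0    0    0    0
  e   0    0    0    1    1    1
  c   0    0    0    1    1    1
  b   0    1    1    1    1    2
  e   0    1    1    2    2    2
  b   0    1    1    2    2    3
  b   0    1    1    2    2    3
LCS length = dp[6][5] = 3

3


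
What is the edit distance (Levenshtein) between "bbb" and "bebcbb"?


Computing edit distance: "bbb" -> "bebcbb"
DP table:
           b    e    b    c    b    b
      0    1    2    3    4    5    6
  b   1    0    1    2    3    4    5
  b   2    1    1    1    2    3    4
  b   3    2    2    1    2    2    3
Edit distance = dp[3][6] = 3

3


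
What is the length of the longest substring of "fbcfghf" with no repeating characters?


Input: "fbcfghf"
Sliding window (track last position of each char):
  Position 0 ('f'): window [0,0] length 1 -- new best
  Position 1 ('b'): window [0,1] length 2 -- new best
  Position 2 ('c'): window [0,2] length 3 -- new best
  Position 3 ('f'): repeat (last at 0), move window start to 1
  Position 3 ('f'): window [1,3] length 3
  Position 4 ('g'): window [1,4] length 4 -- new best
  Position 5 ('h'): window [1,5] length 5 -- new best
  Position 6 ('f'): repeat (last at 3), move window start to 4
  Position 6 ('f'): window [4,6] length 3
Longest substring with no repeats: "bcfgh" with length 5

5


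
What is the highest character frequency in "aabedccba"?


Input: aabedccba
Character counts:
  'a': 3
  'b': 2
  'c': 2
  'd': 1
  'e': 1
Maximum frequency: 3

3


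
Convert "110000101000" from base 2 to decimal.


Input: "110000101000" in base 2
Positional expansion:
  Digit '1' (value 1) x 2^11 = 2048
  Digit '1' (value 1) x 2^10 = 1024
  Digit '0' (value 0) x 2^9 = 0
  Digit '0' (value 0) x 2^8 = 0
  Digit '0' (value 0) x 2^7 = 0
  Digit '0' (value 0) x 2^6 = 0
  Digit '1' (value 1) x 2^5 = 32
  Digit '0' (value 0) x 2^4 = 0
  Digit '1' (value 1) x 2^3 = 8
  Digit '0' (value 0) x 2^2 = 0
  Digit '0' (value 0) x 2^1 = 0
  Digit '0' (value 0) x 2^0 = 0
Sum = 3112

3112


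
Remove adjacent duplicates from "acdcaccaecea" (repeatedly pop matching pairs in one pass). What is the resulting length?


Input: acdcaccaecea
Stack-based adjacent duplicate removal:
  Read 'a': push. Stack: a
  Read 'c': push. Stack: ac
  Read 'd': push. Stack: acd
  Read 'c': push. Stack: acdc
  Read 'a': push. Stack: acdca
  Read 'c': push. Stack: acdcac
  Read 'c': matches stack top 'c' => pop. Stack: acdca
  Read 'a': matches stack top 'a' => pop. Stack: acdc
  Read 'e': push. Stack: acdce
  Read 'c': push. Stack: acdcec
  Read 'e': push. Stack: acdcece
  Read 'a': push. Stack: acdcecea
Final stack: "acdcecea" (length 8)

8


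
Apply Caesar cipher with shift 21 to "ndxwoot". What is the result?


Caesar cipher: shift "ndxwoot" by 21
  'n' (pos 13) + 21 = pos 8 = 'i'
  'd' (pos 3) + 21 = pos 24 = 'y'
  'x' (pos 23) + 21 = pos 18 = 's'
  'w' (pos 22) + 21 = pos 17 = 'r'
  'o' (pos 14) + 21 = pos 9 = 'j'
  'o' (pos 14) + 21 = pos 9 = 'j'
  't' (pos 19) + 21 = pos 14 = 'o'
Result: iysrjjo

iysrjjo


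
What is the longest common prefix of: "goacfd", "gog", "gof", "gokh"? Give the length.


Words: goacfd, gog, gof, gokh
  Position 0: all 'g' => match
  Position 1: all 'o' => match
  Position 2: ('a', 'g', 'f', 'k') => mismatch, stop
LCP = "go" (length 2)

2


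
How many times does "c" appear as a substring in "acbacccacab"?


Searching for "c" in "acbacccacab"
Scanning each position:
  Position 0: "a" => no
  Position 1: "c" => MATCH
  Position 2: "b" => no
  Position 3: "a" => no
  Position 4: "c" => MATCH
  Position 5: "c" => MATCH
  Position 6: "c" => MATCH
  Position 7: "a" => no
  Position 8: "c" => MATCH
  Position 9: "a" => no
  Position 10: "b" => no
Total occurrences: 5

5


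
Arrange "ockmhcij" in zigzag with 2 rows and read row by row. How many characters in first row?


Zigzag "ockmhcij" into 2 rows:
Placing characters:
  'o' => row 0
  'c' => row 1
  'k' => row 0
  'm' => row 1
  'h' => row 0
  'c' => row 1
  'i' => row 0
  'j' => row 1
Rows:
  Row 0: "okhi"
  Row 1: "cmcj"
First row length: 4

4


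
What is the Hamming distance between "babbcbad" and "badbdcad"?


Comparing "babbcbad" and "badbdcad" position by position:
  Position 0: 'b' vs 'b' => same
  Position 1: 'a' vs 'a' => same
  Position 2: 'b' vs 'd' => differ
  Position 3: 'b' vs 'b' => same
  Position 4: 'c' vs 'd' => differ
  Position 5: 'b' vs 'c' => differ
  Position 6: 'a' vs 'a' => same
  Position 7: 'd' vs 'd' => same
Total differences (Hamming distance): 3

3


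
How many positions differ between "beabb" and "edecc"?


Comparing "beabb" and "edecc" position by position:
  Position 0: 'b' vs 'e' => DIFFER
  Position 1: 'e' vs 'd' => DIFFER
  Position 2: 'a' vs 'e' => DIFFER
  Position 3: 'b' vs 'c' => DIFFER
  Position 4: 'b' vs 'c' => DIFFER
Positions that differ: 5

5


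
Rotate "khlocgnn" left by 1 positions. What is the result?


Input: "khlocgnn", rotate left by 1
First 1 characters: "k"
Remaining characters: "hlocgnn"
Concatenate remaining + first: "hlocgnn" + "k" = "hlocgnnk"

hlocgnnk


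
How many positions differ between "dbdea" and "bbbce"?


Comparing "dbdea" and "bbbce" position by position:
  Position 0: 'd' vs 'b' => DIFFER
  Position 1: 'b' vs 'b' => same
  Position 2: 'd' vs 'b' => DIFFER
  Position 3: 'e' vs 'c' => DIFFER
  Position 4: 'a' vs 'e' => DIFFER
Positions that differ: 4

4


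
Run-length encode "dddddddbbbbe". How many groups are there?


Input: dddddddbbbbe
Scanning for consecutive runs:
  Group 1: 'd' x 7 (positions 0-6)
  Group 2: 'b' x 4 (positions 7-10)
  Group 3: 'e' x 1 (positions 11-11)
Total groups: 3

3


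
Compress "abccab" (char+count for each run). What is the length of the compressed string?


Input: abccab
Runs:
  'a' x 1 => "a1"
  'b' x 1 => "b1"
  'c' x 2 => "c2"
  'a' x 1 => "a1"
  'b' x 1 => "b1"
Compressed: "a1b1c2a1b1"
Compressed length: 10

10


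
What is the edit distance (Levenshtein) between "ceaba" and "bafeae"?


Computing edit distance: "ceaba" -> "bafeae"
DP table:
           b    a    f    e    a    e
      0    1    2    3    4    5    6
  c   1    1    2    3    4    5    6
  e   2    2    2    3    3    4    5
  a   3    3    2    3    4    3    4
  b   4    3    3    3    4    4    4
  a   5    4    3    4    4    4    5
Edit distance = dp[5][6] = 5

5


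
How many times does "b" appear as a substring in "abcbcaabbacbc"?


Searching for "b" in "abcbcaabbacbc"
Scanning each position:
  Position 0: "a" => no
  Position 1: "b" => MATCH
  Position 2: "c" => no
  Position 3: "b" => MATCH
  Position 4: "c" => no
  Position 5: "a" => no
  Position 6: "a" => no
  Position 7: "b" => MATCH
  Position 8: "b" => MATCH
  Position 9: "a" => no
  Position 10: "c" => no
  Position 11: "b" => MATCH
  Position 12: "c" => no
Total occurrences: 5

5


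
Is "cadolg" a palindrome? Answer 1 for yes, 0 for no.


Input: cadolg
Reversed: glodac
  Compare pos 0 ('c') with pos 5 ('g'): MISMATCH
  Compare pos 1 ('a') with pos 4 ('l'): MISMATCH
  Compare pos 2 ('d') with pos 3 ('o'): MISMATCH
Result: not a palindrome

0


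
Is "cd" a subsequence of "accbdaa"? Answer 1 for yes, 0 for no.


Check if "cd" is a subsequence of "accbdaa"
Greedy scan:
  Position 0 ('a'): no match needed
  Position 1 ('c'): matches sub[0] = 'c'
  Position 2 ('c'): no match needed
  Position 3 ('b'): no match needed
  Position 4 ('d'): matches sub[1] = 'd'
  Position 5 ('a'): no match needed
  Position 6 ('a'): no match needed
All 2 characters matched => is a subsequence

1


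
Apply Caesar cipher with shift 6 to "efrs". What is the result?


Caesar cipher: shift "efrs" by 6
  'e' (pos 4) + 6 = pos 10 = 'k'
  'f' (pos 5) + 6 = pos 11 = 'l'
  'r' (pos 17) + 6 = pos 23 = 'x'
  's' (pos 18) + 6 = pos 24 = 'y'
Result: klxy

klxy


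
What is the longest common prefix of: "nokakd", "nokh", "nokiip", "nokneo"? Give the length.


Words: nokakd, nokh, nokiip, nokneo
  Position 0: all 'n' => match
  Position 1: all 'o' => match
  Position 2: all 'k' => match
  Position 3: ('a', 'h', 'i', 'n') => mismatch, stop
LCP = "nok" (length 3)

3


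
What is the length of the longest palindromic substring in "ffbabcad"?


Input: "ffbabcad"
Checking substrings for palindromes:
  [2:5] "bab" (len 3) => palindrome
  [0:2] "ff" (len 2) => palindrome
Longest palindromic substring: "bab" with length 3

3


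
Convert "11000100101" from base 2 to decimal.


Input: "11000100101" in base 2
Positional expansion:
  Digit '1' (value 1) x 2^10 = 1024
  Digit '1' (value 1) x 2^9 = 512
  Digit '0' (value 0) x 2^8 = 0
  Digit '0' (value 0) x 2^7 = 0
  Digit '0' (value 0) x 2^6 = 0
  Digit '1' (value 1) x 2^5 = 32
  Digit '0' (value 0) x 2^4 = 0
  Digit '0' (value 0) x 2^3 = 0
  Digit '1' (value 1) x 2^2 = 4
  Digit '0' (value 0) x 2^1 = 0
  Digit '1' (value 1) x 2^0 = 1
Sum = 1573

1573


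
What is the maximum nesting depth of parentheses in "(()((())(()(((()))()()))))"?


Input: "(()((())(()(((()))()()))))"
Tracking depth:
  Position 0 '(': depth becomes 1
  Position 1 '(': depth becomes 2
  Position 2 ')': depth becomes 1
  Position 3 '(': depth becomes 2
  Position 4 '(': depth becomes 3
  Position 5 '(': depth becomes 4
  Position 6 ')': depth becomes 3
  Position 7 ')': depth becomes 2
  Position 8 '(': depth becomes 3
  Position 9 '(': depth becomes 4
  Position 10 ')': depth becomes 3
  Position 11 '(': depth becomes 4
  Position 12 '(': depth becomes 5
  Position 13 '(': depth becomes 6
  Position 14 '(': depth becomes 7
  Position 15 ')': depth becomes 6
  Position 16 ')': depth becomes 5
  Position 17 ')': depth becomes 4
  Position 18 '(': depth becomes 5
  Position 19 ')': depth becomes 4
  Position 20 '(': depth becomes 5
  Position 21 ')': depth becomes 4
  Position 22 ')': depth becomes 3
  Position 23 ')': depth becomes 2
  Position 24 ')': depth becomes 1
  Position 25 ')': depth becomes 0
Maximum depth reached: 7

7


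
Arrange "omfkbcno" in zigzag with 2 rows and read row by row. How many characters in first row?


Zigzag "omfkbcno" into 2 rows:
Placing characters:
  'o' => row 0
  'm' => row 1
  'f' => row 0
  'k' => row 1
  'b' => row 0
  'c' => row 1
  'n' => row 0
  'o' => row 1
Rows:
  Row 0: "ofbn"
  Row 1: "mkco"
First row length: 4

4
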